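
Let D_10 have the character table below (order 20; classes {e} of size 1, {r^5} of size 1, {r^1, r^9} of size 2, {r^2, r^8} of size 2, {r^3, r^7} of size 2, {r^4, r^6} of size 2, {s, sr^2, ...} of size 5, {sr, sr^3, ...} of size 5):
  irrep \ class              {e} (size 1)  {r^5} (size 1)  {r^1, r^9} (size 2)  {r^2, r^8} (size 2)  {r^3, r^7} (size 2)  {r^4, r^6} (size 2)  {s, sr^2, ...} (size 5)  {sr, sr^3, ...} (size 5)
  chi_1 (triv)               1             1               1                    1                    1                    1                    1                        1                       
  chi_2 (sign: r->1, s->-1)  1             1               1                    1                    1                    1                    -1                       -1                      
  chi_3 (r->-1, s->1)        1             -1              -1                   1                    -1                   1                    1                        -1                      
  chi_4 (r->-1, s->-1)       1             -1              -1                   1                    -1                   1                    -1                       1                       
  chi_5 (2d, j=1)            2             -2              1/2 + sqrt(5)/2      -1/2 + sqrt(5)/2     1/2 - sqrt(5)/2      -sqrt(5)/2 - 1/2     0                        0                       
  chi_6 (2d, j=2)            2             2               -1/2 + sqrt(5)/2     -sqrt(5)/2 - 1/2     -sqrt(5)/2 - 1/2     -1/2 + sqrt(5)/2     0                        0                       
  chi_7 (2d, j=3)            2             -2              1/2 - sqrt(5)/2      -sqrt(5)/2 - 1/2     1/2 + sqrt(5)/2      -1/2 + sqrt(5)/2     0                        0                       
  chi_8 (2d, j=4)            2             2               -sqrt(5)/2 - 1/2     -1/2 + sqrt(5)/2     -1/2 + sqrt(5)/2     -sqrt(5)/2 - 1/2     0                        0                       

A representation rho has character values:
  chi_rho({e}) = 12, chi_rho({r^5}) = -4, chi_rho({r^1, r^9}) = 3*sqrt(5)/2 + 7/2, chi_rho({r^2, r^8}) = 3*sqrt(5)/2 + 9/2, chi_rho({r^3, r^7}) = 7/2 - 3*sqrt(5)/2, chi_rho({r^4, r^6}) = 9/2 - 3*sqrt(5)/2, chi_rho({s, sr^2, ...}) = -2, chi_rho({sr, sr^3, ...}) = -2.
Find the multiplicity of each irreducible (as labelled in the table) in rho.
Multiplicities: chi_1: 1, chi_2: 3, chi_3: 1, chi_4: 1, chi_5: 3, chi_6: 0, chi_7: 0, chi_8: 0.

Details: Use <chi_rho, chi> = (1/|G|) sum_C |C| * chi_rho(C) * conj(chi(C)) with |G| = 20 for each irreducible chi in the table:
  <chi_rho, chi_1> = (1/20)[1*(12)*conj(1) + 1*(-4)*conj(1) + 2*(3*sqrt(5)/2 + 7/2)*conj(1) + 2*(3*sqrt(5)/2 + 9/2)*conj(1) + 2*(7/2 - 3*sqrt(5)/2)*conj(1) + 2*(9/2 - 3*sqrt(5)/2)*conj(1) + 5*(-2)*conj(1) + 5*(-2)*conj(1)]
      = (1/20)[(12) + (-4) + (3*sqrt(5) + 7) + (3*sqrt(5) + 9) + (7 - 3*sqrt(5)) + (9 - 3*sqrt(5)) + (-10) + (-10)] = 20/20 = 1
  <chi_rho, chi_2> = (1/20)[1*(12)*conj(1) + 1*(-4)*conj(1) + 2*(3*sqrt(5)/2 + 7/2)*conj(1) + 2*(3*sqrt(5)/2 + 9/2)*conj(1) + 2*(7/2 - 3*sqrt(5)/2)*conj(1) + 2*(9/2 - 3*sqrt(5)/2)*conj(1) + 5*(-2)*conj(-1) + 5*(-2)*conj(-1)]
      = (1/20)[(12) + (-4) + (3*sqrt(5) + 7) + (3*sqrt(5) + 9) + (7 - 3*sqrt(5)) + (9 - 3*sqrt(5)) + (10) + (10)] = 60/20 = 3
  <chi_rho, chi_3> = (1/20)[1*(12)*conj(1) + 1*(-4)*conj(-1) + 2*(3*sqrt(5)/2 + 7/2)*conj(-1) + 2*(3*sqrt(5)/2 + 9/2)*conj(1) + 2*(7/2 - 3*sqrt(5)/2)*conj(-1) + 2*(9/2 - 3*sqrt(5)/2)*conj(1) + 5*(-2)*conj(1) + 5*(-2)*conj(-1)]
      = (1/20)[(12) + (4) + (-7 - 3*sqrt(5)) + (3*sqrt(5) + 9) + (-7 + 3*sqrt(5)) + (9 - 3*sqrt(5)) + (-10) + (10)] = 20/20 = 1
  <chi_rho, chi_4> = (1/20)[1*(12)*conj(1) + 1*(-4)*conj(-1) + 2*(3*sqrt(5)/2 + 7/2)*conj(-1) + 2*(3*sqrt(5)/2 + 9/2)*conj(1) + 2*(7/2 - 3*sqrt(5)/2)*conj(-1) + 2*(9/2 - 3*sqrt(5)/2)*conj(1) + 5*(-2)*conj(-1) + 5*(-2)*conj(1)]
      = (1/20)[(12) + (4) + (-7 - 3*sqrt(5)) + (3*sqrt(5) + 9) + (-7 + 3*sqrt(5)) + (9 - 3*sqrt(5)) + (10) + (-10)] = 20/20 = 1
  <chi_rho, chi_5> = (1/20)[1*(12)*conj(2) + 1*(-4)*conj(-2) + 2*(3*sqrt(5)/2 + 7/2)*conj(1/2 + sqrt(5)/2) + 2*(3*sqrt(5)/2 + 9/2)*conj(-1/2 + sqrt(5)/2) + 2*(7/2 - 3*sqrt(5)/2)*conj(1/2 - sqrt(5)/2) + 2*(9/2 - 3*sqrt(5)/2)*conj(-sqrt(5)/2 - 1/2) + 5*(-2)*conj(0) + 5*(-2)*conj(0)]
      = (1/20)[(24) + (8) + (11 + 5*sqrt(5)) + (3 + 3*sqrt(5)) + (11 - 5*sqrt(5)) + (3 - 3*sqrt(5)) + (0) + (0)] = 60/20 = 3
  <chi_rho, chi_6> = (1/20)[1*(12)*conj(2) + 1*(-4)*conj(2) + 2*(3*sqrt(5)/2 + 7/2)*conj(-1/2 + sqrt(5)/2) + 2*(3*sqrt(5)/2 + 9/2)*conj(-sqrt(5)/2 - 1/2) + 2*(7/2 - 3*sqrt(5)/2)*conj(-sqrt(5)/2 - 1/2) + 2*(9/2 - 3*sqrt(5)/2)*conj(-1/2 + sqrt(5)/2) + 5*(-2)*conj(0) + 5*(-2)*conj(0)]
      = (1/20)[(24) + (-8) + (4 + 2*sqrt(5)) + (-6*sqrt(5) - 12) + (4 - 2*sqrt(5)) + (-12 + 6*sqrt(5)) + (0) + (0)] = 0/20 = 0
  <chi_rho, chi_7> = (1/20)[1*(12)*conj(2) + 1*(-4)*conj(-2) + 2*(3*sqrt(5)/2 + 7/2)*conj(1/2 - sqrt(5)/2) + 2*(3*sqrt(5)/2 + 9/2)*conj(-sqrt(5)/2 - 1/2) + 2*(7/2 - 3*sqrt(5)/2)*conj(1/2 + sqrt(5)/2) + 2*(9/2 - 3*sqrt(5)/2)*conj(-1/2 + sqrt(5)/2) + 5*(-2)*conj(0) + 5*(-2)*conj(0)]
      = (1/20)[(24) + (8) + (-2*sqrt(5) - 4) + (-6*sqrt(5) - 12) + (-4 + 2*sqrt(5)) + (-12 + 6*sqrt(5)) + (0) + (0)] = 0/20 = 0
  <chi_rho, chi_8> = (1/20)[1*(12)*conj(2) + 1*(-4)*conj(2) + 2*(3*sqrt(5)/2 + 7/2)*conj(-sqrt(5)/2 - 1/2) + 2*(3*sqrt(5)/2 + 9/2)*conj(-1/2 + sqrt(5)/2) + 2*(7/2 - 3*sqrt(5)/2)*conj(-1/2 + sqrt(5)/2) + 2*(9/2 - 3*sqrt(5)/2)*conj(-sqrt(5)/2 - 1/2) + 5*(-2)*conj(0) + 5*(-2)*conj(0)]
      = (1/20)[(24) + (-8) + (-5*sqrt(5) - 11) + (3 + 3*sqrt(5)) + (-11 + 5*sqrt(5)) + (3 - 3*sqrt(5)) + (0) + (0)] = 0/20 = 0
Dimension check: dim(rho) = sum (mult * dim) = 1*1 + 3*1 + 1*1 + 1*1 + 3*2 + 0*2 + 0*2 + 0*2 = 12 = chi_rho(e) = 12.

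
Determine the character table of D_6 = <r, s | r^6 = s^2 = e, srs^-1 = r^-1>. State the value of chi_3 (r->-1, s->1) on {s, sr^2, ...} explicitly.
Conjugacy classes: {e} of size 1, {r^3} of size 1, {r^1, r^5} of size 2, {r^2, r^4} of size 2, {s, sr^2, ...} of size 3, {sr, sr^3, ...} of size 3.
Character table:
  irrep \ class              {e} (size 1)  {r^3} (size 1)  {r^1, r^5} (size 2)  {r^2, r^4} (size 2)  {s, sr^2, ...} (size 3)  {sr, sr^3, ...} (size 3)
  chi_1 (triv)               1             1               1                    1                    1                        1                       
  chi_2 (sign: r->1, s->-1)  1             1               1                    1                    -1                       -1                      
  chi_3 (r->-1, s->1)        1             -1              -1                   1                    1                        -1                      
  chi_4 (r->-1, s->-1)       1             -1              -1                   1                    -1                       1                       
  chi_5 (2d, j=1)            2             -2              1                    -1                   0                        0                       
  chi_6 (2d, j=2)            2             2               -1                   -1                   0                        0                       

Spot check: chi_3 (r->-1, s->1) on {s, sr^2, ...} = 1.

Reasoning: D_6 has order 2*6 = 12 with 6 conjugacy classes, hence 6 irreducibles. Sum of squared dims 1 + 1 + 1 + 1 + 4 + 4 = 12 = |G|. Linear characters come from the abelianisation; the 2-dimensional irreps have character r^k -> 2*cos(2*pi*j*k/6), reflections -> 0.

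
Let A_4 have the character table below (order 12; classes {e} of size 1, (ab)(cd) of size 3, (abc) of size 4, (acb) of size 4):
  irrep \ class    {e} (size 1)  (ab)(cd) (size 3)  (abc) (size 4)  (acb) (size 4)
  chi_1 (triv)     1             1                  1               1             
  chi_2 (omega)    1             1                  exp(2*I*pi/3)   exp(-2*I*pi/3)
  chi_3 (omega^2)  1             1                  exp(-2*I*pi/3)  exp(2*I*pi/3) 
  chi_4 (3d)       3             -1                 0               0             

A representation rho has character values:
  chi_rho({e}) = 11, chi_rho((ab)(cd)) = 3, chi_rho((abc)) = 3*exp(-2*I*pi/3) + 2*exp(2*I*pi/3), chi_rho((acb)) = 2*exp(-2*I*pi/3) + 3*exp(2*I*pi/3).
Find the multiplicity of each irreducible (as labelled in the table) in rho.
Multiplicities: chi_1: 0, chi_2: 2, chi_3: 3, chi_4: 2.

Reasoning: Use <chi_rho, chi> = (1/|G|) sum_C |C| * chi_rho(C) * conj(chi(C)) with |G| = 12 for each irreducible chi in the table:
  <chi_rho, chi_1> = (1/12)[1*(11)*conj(1) + 3*(3)*conj(1) + 4*(3*exp(-2*I*pi/3) + 2*exp(2*I*pi/3))*conj(1) + 4*(2*exp(-2*I*pi/3) + 3*exp(2*I*pi/3))*conj(1)]
      = (1/12)[(11) + (9) + (12*exp(-2*I*pi/3) + 8*exp(2*I*pi/3)) + (8*exp(-2*I*pi/3) + 12*exp(2*I*pi/3))] = 0/12 = 0
  <chi_rho, chi_2> = (1/12)[1*(11)*conj(1) + 3*(3)*conj(1) + 4*(3*exp(-2*I*pi/3) + 2*exp(2*I*pi/3))*conj(exp(2*I*pi/3)) + 4*(2*exp(-2*I*pi/3) + 3*exp(2*I*pi/3))*conj(exp(-2*I*pi/3))]
      = (1/12)[(11) + (9) + (8 + 12*exp(2*I*pi/3)) + (8 + 12*exp(-2*I*pi/3))] = 24/12 = 2
  <chi_rho, chi_3> = (1/12)[1*(11)*conj(1) + 3*(3)*conj(1) + 4*(3*exp(-2*I*pi/3) + 2*exp(2*I*pi/3))*conj(exp(-2*I*pi/3)) + 4*(2*exp(-2*I*pi/3) + 3*exp(2*I*pi/3))*conj(exp(2*I*pi/3))]
      = (1/12)[(11) + (9) + (12 + 8*exp(-2*I*pi/3)) + (12 + 8*exp(2*I*pi/3))] = 36/12 = 3
  <chi_rho, chi_4> = (1/12)[1*(11)*conj(3) + 3*(3)*conj(-1) + 4*(3*exp(-2*I*pi/3) + 2*exp(2*I*pi/3))*conj(0) + 4*(2*exp(-2*I*pi/3) + 3*exp(2*I*pi/3))*conj(0)]
      = (1/12)[(33) + (-9) + (0) + (0)] = 24/12 = 2
(Exp terms are combined using exp(i*s)*conj(exp(i*t)) = exp(i*(s-t)), and sums of them are collapsed using the identity that for every m > 1 the m distinct m-th roots of unity sum to 0, e.g. 1 + exp(2*I*pi/3) + exp(-2*I*pi/3) = 0.)
Dimension check: dim(rho) = sum (mult * dim) = 0*1 + 2*1 + 3*1 + 2*3 = 11 = chi_rho(e) = 11.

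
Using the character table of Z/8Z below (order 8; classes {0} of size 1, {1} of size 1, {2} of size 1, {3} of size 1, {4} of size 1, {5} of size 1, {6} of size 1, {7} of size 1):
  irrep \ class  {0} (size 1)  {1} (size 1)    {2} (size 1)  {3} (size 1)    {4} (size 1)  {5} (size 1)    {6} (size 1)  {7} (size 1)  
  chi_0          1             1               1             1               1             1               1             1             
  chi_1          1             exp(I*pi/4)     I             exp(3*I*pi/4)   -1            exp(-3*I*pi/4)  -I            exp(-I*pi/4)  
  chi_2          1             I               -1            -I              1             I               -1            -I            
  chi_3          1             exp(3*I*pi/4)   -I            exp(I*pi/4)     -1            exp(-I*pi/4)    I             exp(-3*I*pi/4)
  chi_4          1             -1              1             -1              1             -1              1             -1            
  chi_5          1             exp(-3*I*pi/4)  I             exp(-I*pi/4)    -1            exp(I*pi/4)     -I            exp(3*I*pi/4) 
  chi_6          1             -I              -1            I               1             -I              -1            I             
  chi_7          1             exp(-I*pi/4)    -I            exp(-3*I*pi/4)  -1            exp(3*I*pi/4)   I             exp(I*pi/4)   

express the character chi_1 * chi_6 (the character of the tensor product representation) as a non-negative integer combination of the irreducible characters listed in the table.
chi_1 tensor chi_6 = chi_7 (all other irreducibles have multiplicity 0).

Why: The character of a tensor product is the pointwise product (chi_1 * chi_6)(C) = chi_1(C) * chi_6(C):
  {0}: (1)*(1), {1}: (exp(I*pi/4))*(-I), {2}: (I)*(-1), {3}: (exp(3*I*pi/4))*(I), {4}: (-1)*(1), {5}: (exp(-3*I*pi/4))*(-I), {6}: (-I)*(-1), {7}: (exp(-I*pi/4))*(I)
so (chi_1 * chi_6) takes values
  {0} -> 1, {1} -> -exp(3*I*pi/4), {2} -> -I, {3} -> exp(-3*I*pi/4), {4} -> -1, {5} -> -exp(-I*pi/4), {6} -> I, {7} -> exp(I*pi/4).
Now take the inner product of this character with each irreducible chi from the table, <chi_1*chi_6, chi> = (1/8) sum_C |C| (chi_1*chi_6)(C) conj(chi(C)):
  <chi_1*chi_6, chi_0> = (1/8)[1*(1)*conj(1) + 1*(-exp(3*I*pi/4))*conj(1) + 1*(-I)*conj(1) + 1*(exp(-3*I*pi/4))*conj(1) + 1*(-1)*conj(1) + 1*(-exp(-I*pi/4))*conj(1) + 1*(I)*conj(1) + 1*(exp(I*pi/4))*conj(1)]
      = (1/8)[(1) + (-exp(3*I*pi/4)) + (-I) + (exp(-3*I*pi/4)) + (-1) + (-exp(-I*pi/4)) + (I) + (exp(I*pi/4))] = 0/8 = 0
  <chi_1*chi_6, chi_1> = (1/8)[1*(1)*conj(1) + 1*(-exp(3*I*pi/4))*conj(exp(I*pi/4)) + 1*(-I)*conj(I) + 1*(exp(-3*I*pi/4))*conj(exp(3*I*pi/4)) + 1*(-1)*conj(-1) + 1*(-exp(-I*pi/4))*conj(exp(-3*I*pi/4)) + 1*(I)*conj(-I) + 1*(exp(I*pi/4))*conj(exp(-I*pi/4))]
      = (1/8)[(1) + (-I) + (-1) + (I) + (1) + (-I) + (-1) + (I)] = 0/8 = 0
  <chi_1*chi_6, chi_2> = (1/8)[1*(1)*conj(1) + 1*(-exp(3*I*pi/4))*conj(I) + 1*(-I)*conj(-1) + 1*(exp(-3*I*pi/4))*conj(-I) + 1*(-1)*conj(1) + 1*(-exp(-I*pi/4))*conj(I) + 1*(I)*conj(-1) + 1*(exp(I*pi/4))*conj(-I)]
      = (1/8)[(1) + (exp(-3*I*pi/4)) + (I) + (exp(-I*pi/4)) + (-1) + (exp(I*pi/4)) + (-I) + (exp(3*I*pi/4))] = 0/8 = 0
  <chi_1*chi_6, chi_3> = (1/8)[1*(1)*conj(1) + 1*(-exp(3*I*pi/4))*conj(exp(3*I*pi/4)) + 1*(-I)*conj(-I) + 1*(exp(-3*I*pi/4))*conj(exp(I*pi/4)) + 1*(-1)*conj(-1) + 1*(-exp(-I*pi/4))*conj(exp(-I*pi/4)) + 1*(I)*conj(I) + 1*(exp(I*pi/4))*conj(exp(-3*I*pi/4))]
      = (1/8)[(1) + (-1) + (1) + (-1) + (1) + (-1) + (1) + (-1)] = 0/8 = 0
  <chi_1*chi_6, chi_4> = (1/8)[1*(1)*conj(1) + 1*(-exp(3*I*pi/4))*conj(-1) + 1*(-I)*conj(1) + 1*(exp(-3*I*pi/4))*conj(-1) + 1*(-1)*conj(1) + 1*(-exp(-I*pi/4))*conj(-1) + 1*(I)*conj(1) + 1*(exp(I*pi/4))*conj(-1)]
      = (1/8)[(1) + (exp(3*I*pi/4)) + (-I) + (-exp(-3*I*pi/4)) + (-1) + (exp(-I*pi/4)) + (I) + (-exp(I*pi/4))] = 0/8 = 0
  <chi_1*chi_6, chi_5> = (1/8)[1*(1)*conj(1) + 1*(-exp(3*I*pi/4))*conj(exp(-3*I*pi/4)) + 1*(-I)*conj(I) + 1*(exp(-3*I*pi/4))*conj(exp(-I*pi/4)) + 1*(-1)*conj(-1) + 1*(-exp(-I*pi/4))*conj(exp(I*pi/4)) + 1*(I)*conj(-I) + 1*(exp(I*pi/4))*conj(exp(3*I*pi/4))]
      = (1/8)[(1) + (I) + (-1) + (-I) + (1) + (I) + (-1) + (-I)] = 0/8 = 0
  <chi_1*chi_6, chi_6> = (1/8)[1*(1)*conj(1) + 1*(-exp(3*I*pi/4))*conj(-I) + 1*(-I)*conj(-1) + 1*(exp(-3*I*pi/4))*conj(I) + 1*(-1)*conj(1) + 1*(-exp(-I*pi/4))*conj(-I) + 1*(I)*conj(-1) + 1*(exp(I*pi/4))*conj(I)]
      = (1/8)[(1) + (-exp(-3*I*pi/4)) + (I) + (-exp(-I*pi/4)) + (-1) + (-exp(I*pi/4)) + (-I) + (-exp(3*I*pi/4))] = 0/8 = 0
  <chi_1*chi_6, chi_7> = (1/8)[1*(1)*conj(1) + 1*(-exp(3*I*pi/4))*conj(exp(-I*pi/4)) + 1*(-I)*conj(-I) + 1*(exp(-3*I*pi/4))*conj(exp(-3*I*pi/4)) + 1*(-1)*conj(-1) + 1*(-exp(-I*pi/4))*conj(exp(3*I*pi/4)) + 1*(I)*conj(I) + 1*(exp(I*pi/4))*conj(exp(I*pi/4))]
      = (1/8)[(1) + (1) + (1) + (1) + (1) + (1) + (1) + (1)] = 8/8 = 1
(Exp terms are combined using exp(i*s)*conj(exp(i*t)) = exp(i*(s-t)), and sums of them are collapsed using the identity that for every m > 1 the m distinct m-th roots of unity sum to 0, e.g. 1 + exp(2*I*pi/3) + exp(-2*I*pi/3) = 0.)
Hence the multiplicities are chi_7: 1. Dimension check: dim(chi_1)*dim(chi_6) = 1*1 = 1 and sum (mult * dim) = 1*1 = 1.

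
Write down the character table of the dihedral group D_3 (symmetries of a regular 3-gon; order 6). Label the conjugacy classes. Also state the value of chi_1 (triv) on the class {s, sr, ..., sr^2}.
Conjugacy classes: {e} of size 1, {r^1, r^2} of size 2, {s, sr, ..., sr^2} of size 3.
Character table:
  irrep \ class              {e} (size 1)  {r^1, r^2} (size 2)  {s, sr, ..., sr^2} (size 3)
  chi_1 (triv)               1             1                    1                          
  chi_2 (sign: r->1, s->-1)  1             1                    -1                         
  chi_3 (2d, j=1)            2             -1                   0                          

Spot check: chi_1 (triv) on {s, sr, ..., sr^2} = 1.

Explanation: D_3 has order 2*3 = 6 with 3 conjugacy classes, hence 3 irreducibles. Sum of squared dims 1 + 1 + 4 = 6 = |G|. Linear characters come from the abelianisation; the 2-dimensional irreps have character r^k -> 2*cos(2*pi*j*k/3), reflections -> 0.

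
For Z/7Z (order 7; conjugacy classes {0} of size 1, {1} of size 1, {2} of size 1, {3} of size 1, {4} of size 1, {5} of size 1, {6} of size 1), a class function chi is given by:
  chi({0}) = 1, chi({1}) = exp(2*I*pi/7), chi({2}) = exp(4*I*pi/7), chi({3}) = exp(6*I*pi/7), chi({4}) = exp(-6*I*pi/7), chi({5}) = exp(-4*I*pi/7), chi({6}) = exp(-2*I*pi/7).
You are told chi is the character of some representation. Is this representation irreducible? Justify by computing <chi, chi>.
Irreducible: <chi, chi> = 1.

Argument: <chi, chi> = (1/|G|) sum_C |C| * |chi(C)|^2 = (1/7)[1*|1|^2 + 1*|exp(2*I*pi/7)|^2 + 1*|exp(4*I*pi/7)|^2 + 1*|exp(6*I*pi/7)|^2 + 1*|exp(-6*I*pi/7)|^2 + 1*|exp(-4*I*pi/7)|^2 + 1*|exp(-2*I*pi/7)|^2]
  = (1/7)[(1) + (1) + (1) + (1) + (1) + (1) + (1)] = 7/7 = 1.
(Exp terms are combined using exp(i*s)*conj(exp(i*t)) = exp(i*(s-t)), and sums of them are collapsed using the identity that for every m > 1 the m distinct m-th roots of unity sum to 0, e.g. 1 + exp(2*I*pi/3) + exp(-2*I*pi/3) = 0.)
A character is irreducible iff <chi, chi> = 1, so this representation is irreducible.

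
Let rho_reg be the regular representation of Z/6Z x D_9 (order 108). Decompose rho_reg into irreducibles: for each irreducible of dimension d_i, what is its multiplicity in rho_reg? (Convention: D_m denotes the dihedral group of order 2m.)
Each irreducible V_i of dimension d_i appears with multiplicity d_i, i.e. rho_reg = (direct sum over all irreducibles V_i) d_i V_i. The irreducible dimensions for Z/6Z x D_9 are 1, 1, 1, 1, 1, 1, 1, 1, 1, 1, 1, 1, 2, 2, 2, 2, 2, 2, 2, 2, 2, 2, 2, 2, 2, 2, 2, 2, 2, 2, 2, 2, 2, 2, 2, 2: 12 irreducibles of dimension 1, each with multiplicity 1; 24 irreducibles of dimension 2, each with multiplicity 2. Total dimension 12*1*1 + 24*2*2 = 108 = |G|.

Reasoning: General theorem: in the regular representation of a finite group G, each irreducible appears with multiplicity equal to its dimension. Check: dim(rho_reg) = sum d_i^2 = 1 + 1 + 1 + 1 + 1 + 1 + 1 + 1 + 1 + 1 + 1 + 1 + 4 + 4 + 4 + 4 + 4 + 4 + 4 + 4 + 4 + 4 + 4 + 4 + 4 + 4 + 4 + 4 + 4 + 4 + 4 + 4 + 4 + 4 + 4 + 4 = 108 = |G|.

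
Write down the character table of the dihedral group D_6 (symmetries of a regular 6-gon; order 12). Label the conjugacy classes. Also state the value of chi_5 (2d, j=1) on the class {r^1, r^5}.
Conjugacy classes: {e} of size 1, {r^3} of size 1, {r^1, r^5} of size 2, {r^2, r^4} of size 2, {s, sr^2, ...} of size 3, {sr, sr^3, ...} of size 3.
Character table:
  irrep \ class              {e} (size 1)  {r^3} (size 1)  {r^1, r^5} (size 2)  {r^2, r^4} (size 2)  {s, sr^2, ...} (size 3)  {sr, sr^3, ...} (size 3)
  chi_1 (triv)               1             1               1                    1                    1                        1                       
  chi_2 (sign: r->1, s->-1)  1             1               1                    1                    -1                       -1                      
  chi_3 (r->-1, s->1)        1             -1              -1                   1                    1                        -1                      
  chi_4 (r->-1, s->-1)       1             -1              -1                   1                    -1                       1                       
  chi_5 (2d, j=1)            2             -2              1                    -1                   0                        0                       
  chi_6 (2d, j=2)            2             2               -1                   -1                   0                        0                       

Spot check: chi_5 (2d, j=1) on {r^1, r^5} = 1.

Reasoning: D_6 has order 2*6 = 12 with 6 conjugacy classes, hence 6 irreducibles. Sum of squared dims 1 + 1 + 1 + 1 + 4 + 4 = 12 = |G|. Linear characters come from the abelianisation; the 2-dimensional irreps have character r^k -> 2*cos(2*pi*j*k/6), reflections -> 0.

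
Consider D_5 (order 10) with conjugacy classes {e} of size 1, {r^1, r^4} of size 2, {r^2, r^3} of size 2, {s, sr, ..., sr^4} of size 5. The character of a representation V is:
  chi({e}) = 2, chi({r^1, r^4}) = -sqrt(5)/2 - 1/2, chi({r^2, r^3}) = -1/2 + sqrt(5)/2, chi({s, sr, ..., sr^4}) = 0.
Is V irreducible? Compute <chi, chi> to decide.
Irreducible: <chi, chi> = 1.

Explanation: <chi, chi> = (1/|G|) sum_C |C| * |chi(C)|^2 = (1/10)[1*|2|^2 + 2*|-sqrt(5)/2 - 1/2|^2 + 2*|-1/2 + sqrt(5)/2|^2 + 5*|0|^2]
  = (1/10)[(4) + (sqrt(5) + 3) + (3 - sqrt(5)) + (0)] = 10/10 = 1.
A character is irreducible iff <chi, chi> = 1, so this representation is irreducible.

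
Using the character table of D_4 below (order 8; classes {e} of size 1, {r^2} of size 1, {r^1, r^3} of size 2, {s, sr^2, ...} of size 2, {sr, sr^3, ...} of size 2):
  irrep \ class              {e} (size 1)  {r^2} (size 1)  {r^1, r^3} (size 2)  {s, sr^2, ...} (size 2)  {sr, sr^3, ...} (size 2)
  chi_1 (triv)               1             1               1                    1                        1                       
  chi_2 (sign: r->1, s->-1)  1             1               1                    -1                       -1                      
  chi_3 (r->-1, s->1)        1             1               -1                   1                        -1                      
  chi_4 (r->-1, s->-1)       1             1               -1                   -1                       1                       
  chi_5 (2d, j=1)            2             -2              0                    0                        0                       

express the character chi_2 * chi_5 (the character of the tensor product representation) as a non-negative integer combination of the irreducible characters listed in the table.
chi_2 tensor chi_5 = chi_5 (all other irreducibles have multiplicity 0).

Why: The character of a tensor product is the pointwise product (chi_2 * chi_5)(C) = chi_2(C) * chi_5(C):
  {e}: (1)*(2), {r^2}: (1)*(-2), {r^1, r^3}: (1)*(0), {s, sr^2, ...}: (-1)*(0), {sr, sr^3, ...}: (-1)*(0)
so (chi_2 * chi_5) takes values
  {e} -> 2, {r^2} -> -2, {r^1, r^3} -> 0, {s, sr^2, ...} -> 0, {sr, sr^3, ...} -> 0.
Now take the inner product of this character with each irreducible chi from the table, <chi_2*chi_5, chi> = (1/8) sum_C |C| (chi_2*chi_5)(C) conj(chi(C)):
  <chi_2*chi_5, chi_1> = (1/8)[1*(2)*conj(1) + 1*(-2)*conj(1) + 2*(0)*conj(1) + 2*(0)*conj(1) + 2*(0)*conj(1)]
      = (1/8)[(2) + (-2) + (0) + (0) + (0)] = 0/8 = 0
  <chi_2*chi_5, chi_2> = (1/8)[1*(2)*conj(1) + 1*(-2)*conj(1) + 2*(0)*conj(1) + 2*(0)*conj(-1) + 2*(0)*conj(-1)]
      = (1/8)[(2) + (-2) + (0) + (0) + (0)] = 0/8 = 0
  <chi_2*chi_5, chi_3> = (1/8)[1*(2)*conj(1) + 1*(-2)*conj(1) + 2*(0)*conj(-1) + 2*(0)*conj(1) + 2*(0)*conj(-1)]
      = (1/8)[(2) + (-2) + (0) + (0) + (0)] = 0/8 = 0
  <chi_2*chi_5, chi_4> = (1/8)[1*(2)*conj(1) + 1*(-2)*conj(1) + 2*(0)*conj(-1) + 2*(0)*conj(-1) + 2*(0)*conj(1)]
      = (1/8)[(2) + (-2) + (0) + (0) + (0)] = 0/8 = 0
  <chi_2*chi_5, chi_5> = (1/8)[1*(2)*conj(2) + 1*(-2)*conj(-2) + 2*(0)*conj(0) + 2*(0)*conj(0) + 2*(0)*conj(0)]
      = (1/8)[(4) + (4) + (0) + (0) + (0)] = 8/8 = 1
Hence the multiplicities are chi_5: 1. Dimension check: dim(chi_2)*dim(chi_5) = 1*2 = 2 and sum (mult * dim) = 1*2 = 2.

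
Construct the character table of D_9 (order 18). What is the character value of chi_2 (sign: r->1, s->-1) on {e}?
Conjugacy classes: {e} of size 1, {r^1, r^8} of size 2, {r^2, r^7} of size 2, {r^3, r^6} of size 2, {r^4, r^5} of size 2, {s, sr, ..., sr^8} of size 9.
Character table:
  irrep \ class              {e} (size 1)  {r^1, r^8} (size 2)  {r^2, r^7} (size 2)  {r^3, r^6} (size 2)  {r^4, r^5} (size 2)  {s, sr, ..., sr^8} (size 9)
  chi_1 (triv)               1             1                    1                    1                    1                    1                          
  chi_2 (sign: r->1, s->-1)  1             1                    1                    1                    1                    -1                         
  chi_3 (2d, j=1)            2             2*cos(2*pi/9)        2*cos(4*pi/9)        -1                   -2*cos(pi/9)         0                          
  chi_4 (2d, j=2)            2             2*cos(4*pi/9)        -2*cos(pi/9)         -1                   2*cos(2*pi/9)        0                          
  chi_5 (2d, j=3)            2             -1                   -1                   2                    -1                   0                          
  chi_6 (2d, j=4)            2             -2*cos(pi/9)         2*cos(2*pi/9)        -1                   2*cos(4*pi/9)        0                          

Spot check: chi_2 (sign: r->1, s->-1) on {e} = 1.

D_9 has order 2*9 = 18 with 6 conjugacy classes, hence 6 irreducibles. Sum of squared dims 1 + 1 + 4 + 4 + 4 + 4 = 18 = |G|. Linear characters come from the abelianisation; the 2-dimensional irreps have character r^k -> 2*cos(2*pi*j*k/9), reflections -> 0.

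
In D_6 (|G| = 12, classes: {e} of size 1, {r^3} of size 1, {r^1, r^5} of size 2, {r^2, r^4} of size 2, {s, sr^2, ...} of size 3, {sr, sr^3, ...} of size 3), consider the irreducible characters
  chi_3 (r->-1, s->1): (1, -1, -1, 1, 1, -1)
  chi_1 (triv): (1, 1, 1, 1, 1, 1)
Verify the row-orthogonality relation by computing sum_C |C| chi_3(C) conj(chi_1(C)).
Sum = 0; so <chi_3, chi_1> = 0 (distinct irreducibles are orthogonal).

Justification: Compute term by term over conjugacy classes (|C| * chi_3(C) * conj(chi_1(C))):
  1*(1)*conj(1) + 1*(-1)*conj(1) + 2*(-1)*conj(1) + 2*(1)*conj(1) + 3*(1)*conj(1) + 3*(-1)*conj(1)
  = (1) + (-1) + (-2) + (2) + (3) + (-3)
  = 0.
Dividing by |G| = 12 gives 0/12 = 0, matching the row-orthogonality relation <chi_3, chi_1> = [chi_3 = chi_1].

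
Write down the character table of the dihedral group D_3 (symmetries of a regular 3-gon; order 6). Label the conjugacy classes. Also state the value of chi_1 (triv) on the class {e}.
Conjugacy classes: {e} of size 1, {r^1, r^2} of size 2, {s, sr, ..., sr^2} of size 3.
Character table:
  irrep \ class              {e} (size 1)  {r^1, r^2} (size 2)  {s, sr, ..., sr^2} (size 3)
  chi_1 (triv)               1             1                    1                          
  chi_2 (sign: r->1, s->-1)  1             1                    -1                         
  chi_3 (2d, j=1)            2             -1                   0                          

Spot check: chi_1 (triv) on {e} = 1.

Why: D_3 has order 2*3 = 6 with 3 conjugacy classes, hence 3 irreducibles. Sum of squared dims 1 + 1 + 4 = 6 = |G|. Linear characters come from the abelianisation; the 2-dimensional irreps have character r^k -> 2*cos(2*pi*j*k/3), reflections -> 0.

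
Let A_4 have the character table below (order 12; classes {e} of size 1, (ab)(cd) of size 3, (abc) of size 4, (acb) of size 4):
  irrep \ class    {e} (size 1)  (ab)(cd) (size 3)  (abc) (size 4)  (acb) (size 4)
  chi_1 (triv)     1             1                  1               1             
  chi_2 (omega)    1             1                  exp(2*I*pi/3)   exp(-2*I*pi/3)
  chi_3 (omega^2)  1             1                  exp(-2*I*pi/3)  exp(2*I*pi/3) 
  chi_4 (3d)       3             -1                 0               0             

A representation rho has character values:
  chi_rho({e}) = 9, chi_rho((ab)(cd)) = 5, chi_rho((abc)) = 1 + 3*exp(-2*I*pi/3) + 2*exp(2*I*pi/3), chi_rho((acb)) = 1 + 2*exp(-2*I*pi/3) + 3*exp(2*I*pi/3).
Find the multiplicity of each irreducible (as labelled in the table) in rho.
Multiplicities: chi_1: 1, chi_2: 2, chi_3: 3, chi_4: 1.

Proof sketch: Use <chi_rho, chi> = (1/|G|) sum_C |C| * chi_rho(C) * conj(chi(C)) with |G| = 12 for each irreducible chi in the table:
  <chi_rho, chi_1> = (1/12)[1*(9)*conj(1) + 3*(5)*conj(1) + 4*(1 + 3*exp(-2*I*pi/3) + 2*exp(2*I*pi/3))*conj(1) + 4*(1 + 2*exp(-2*I*pi/3) + 3*exp(2*I*pi/3))*conj(1)]
      = (1/12)[(9) + (15) + (4 + 12*exp(-2*I*pi/3) + 8*exp(2*I*pi/3)) + (4 + 8*exp(-2*I*pi/3) + 12*exp(2*I*pi/3))] = 12/12 = 1
  <chi_rho, chi_2> = (1/12)[1*(9)*conj(1) + 3*(5)*conj(1) + 4*(1 + 3*exp(-2*I*pi/3) + 2*exp(2*I*pi/3))*conj(exp(2*I*pi/3)) + 4*(1 + 2*exp(-2*I*pi/3) + 3*exp(2*I*pi/3))*conj(exp(-2*I*pi/3))]
      = (1/12)[(9) + (15) + (8 + 4*exp(-2*I*pi/3) + 12*exp(2*I*pi/3)) + (8 + 12*exp(-2*I*pi/3) + 4*exp(2*I*pi/3))] = 24/12 = 2
  <chi_rho, chi_3> = (1/12)[1*(9)*conj(1) + 3*(5)*conj(1) + 4*(1 + 3*exp(-2*I*pi/3) + 2*exp(2*I*pi/3))*conj(exp(-2*I*pi/3)) + 4*(1 + 2*exp(-2*I*pi/3) + 3*exp(2*I*pi/3))*conj(exp(2*I*pi/3))]
      = (1/12)[(9) + (15) + (12 + 8*exp(-2*I*pi/3) + 4*exp(2*I*pi/3)) + (12 + 4*exp(-2*I*pi/3) + 8*exp(2*I*pi/3))] = 36/12 = 3
  <chi_rho, chi_4> = (1/12)[1*(9)*conj(3) + 3*(5)*conj(-1) + 4*(1 + 3*exp(-2*I*pi/3) + 2*exp(2*I*pi/3))*conj(0) + 4*(1 + 2*exp(-2*I*pi/3) + 3*exp(2*I*pi/3))*conj(0)]
      = (1/12)[(27) + (-15) + (0) + (0)] = 12/12 = 1
(Exp terms are combined using exp(i*s)*conj(exp(i*t)) = exp(i*(s-t)), and sums of them are collapsed using the identity that for every m > 1 the m distinct m-th roots of unity sum to 0, e.g. 1 + exp(2*I*pi/3) + exp(-2*I*pi/3) = 0.)
Dimension check: dim(rho) = sum (mult * dim) = 1*1 + 2*1 + 3*1 + 1*3 = 9 = chi_rho(e) = 9.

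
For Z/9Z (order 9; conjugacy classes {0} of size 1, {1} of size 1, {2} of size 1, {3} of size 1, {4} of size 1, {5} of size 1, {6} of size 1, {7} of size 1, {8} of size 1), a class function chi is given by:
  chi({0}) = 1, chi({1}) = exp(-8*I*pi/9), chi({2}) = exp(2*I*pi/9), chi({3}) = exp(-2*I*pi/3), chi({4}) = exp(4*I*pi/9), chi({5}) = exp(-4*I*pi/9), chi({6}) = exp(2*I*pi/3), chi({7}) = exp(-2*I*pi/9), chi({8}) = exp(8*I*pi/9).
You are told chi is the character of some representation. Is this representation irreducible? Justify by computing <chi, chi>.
Irreducible: <chi, chi> = 1.

Details: <chi, chi> = (1/|G|) sum_C |C| * |chi(C)|^2 = (1/9)[1*|1|^2 + 1*|exp(-8*I*pi/9)|^2 + 1*|exp(2*I*pi/9)|^2 + 1*|exp(-2*I*pi/3)|^2 + 1*|exp(4*I*pi/9)|^2 + 1*|exp(-4*I*pi/9)|^2 + 1*|exp(2*I*pi/3)|^2 + 1*|exp(-2*I*pi/9)|^2 + 1*|exp(8*I*pi/9)|^2]
  = (1/9)[(1) + (1) + (1) + (1) + (1) + (1) + (1) + (1) + (1)] = 9/9 = 1.
(Exp terms are combined using exp(i*s)*conj(exp(i*t)) = exp(i*(s-t)), and sums of them are collapsed using the identity that for every m > 1 the m distinct m-th roots of unity sum to 0, e.g. 1 + exp(2*I*pi/3) + exp(-2*I*pi/3) = 0.)
A character is irreducible iff <chi, chi> = 1, so this representation is irreducible.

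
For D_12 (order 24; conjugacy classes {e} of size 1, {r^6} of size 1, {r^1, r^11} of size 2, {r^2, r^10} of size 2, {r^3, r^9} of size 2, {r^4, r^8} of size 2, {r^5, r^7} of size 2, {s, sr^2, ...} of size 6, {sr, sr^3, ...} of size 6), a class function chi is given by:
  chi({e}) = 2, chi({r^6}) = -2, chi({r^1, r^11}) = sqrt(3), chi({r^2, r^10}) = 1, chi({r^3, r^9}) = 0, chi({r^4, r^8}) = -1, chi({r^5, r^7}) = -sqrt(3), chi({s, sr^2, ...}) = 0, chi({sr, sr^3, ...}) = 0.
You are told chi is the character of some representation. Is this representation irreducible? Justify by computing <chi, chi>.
Irreducible: <chi, chi> = 1.

Solution. <chi, chi> = (1/|G|) sum_C |C| * |chi(C)|^2 = (1/24)[1*|2|^2 + 1*|-2|^2 + 2*|sqrt(3)|^2 + 2*|1|^2 + 2*|0|^2 + 2*|-1|^2 + 2*|-sqrt(3)|^2 + 6*|0|^2 + 6*|0|^2]
  = (1/24)[(4) + (4) + (6) + (2) + (0) + (2) + (6) + (0) + (0)] = 24/24 = 1.
A character is irreducible iff <chi, chi> = 1, so this representation is irreducible.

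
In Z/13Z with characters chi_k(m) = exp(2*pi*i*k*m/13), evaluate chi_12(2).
chi_12(2) = zeta_13^24 = exp(-4*I*pi/13)

Working: chi_12(2) = zeta_13^(12*2) = zeta_13^24. Since zeta_13^13 = 1, this equals zeta_13^11 = exp(2*pi*i*11/13) = exp(-4*I*pi/13).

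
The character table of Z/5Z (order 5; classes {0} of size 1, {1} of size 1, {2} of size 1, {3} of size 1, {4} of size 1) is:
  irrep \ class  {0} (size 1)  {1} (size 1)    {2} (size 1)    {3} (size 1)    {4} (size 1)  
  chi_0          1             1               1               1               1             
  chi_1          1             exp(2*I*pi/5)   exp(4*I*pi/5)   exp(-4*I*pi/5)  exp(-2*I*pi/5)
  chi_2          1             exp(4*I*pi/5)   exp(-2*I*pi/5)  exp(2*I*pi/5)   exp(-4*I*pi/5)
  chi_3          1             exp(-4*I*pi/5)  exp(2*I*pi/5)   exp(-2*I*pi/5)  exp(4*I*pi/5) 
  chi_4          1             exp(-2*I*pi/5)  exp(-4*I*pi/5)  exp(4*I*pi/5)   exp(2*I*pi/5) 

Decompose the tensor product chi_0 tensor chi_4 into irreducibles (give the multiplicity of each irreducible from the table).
chi_0 tensor chi_4 = chi_4 (all other irreducibles have multiplicity 0).

The character of a tensor product is the pointwise product (chi_0 * chi_4)(C) = chi_0(C) * chi_4(C):
  {0}: (1)*(1), {1}: (1)*(exp(-2*I*pi/5)), {2}: (1)*(exp(-4*I*pi/5)), {3}: (1)*(exp(4*I*pi/5)), {4}: (1)*(exp(2*I*pi/5))
so (chi_0 * chi_4) takes values
  {0} -> 1, {1} -> exp(-2*I*pi/5), {2} -> exp(-4*I*pi/5), {3} -> exp(4*I*pi/5), {4} -> exp(2*I*pi/5).
Now take the inner product of this character with each irreducible chi from the table, <chi_0*chi_4, chi> = (1/5) sum_C |C| (chi_0*chi_4)(C) conj(chi(C)):
  <chi_0*chi_4, chi_0> = (1/5)[1*(1)*conj(1) + 1*(exp(-2*I*pi/5))*conj(1) + 1*(exp(-4*I*pi/5))*conj(1) + 1*(exp(4*I*pi/5))*conj(1) + 1*(exp(2*I*pi/5))*conj(1)]
      = (1/5)[(1) + (exp(-2*I*pi/5)) + (exp(-4*I*pi/5)) + (exp(4*I*pi/5)) + (exp(2*I*pi/5))] = 0/5 = 0
  <chi_0*chi_4, chi_1> = (1/5)[1*(1)*conj(1) + 1*(exp(-2*I*pi/5))*conj(exp(2*I*pi/5)) + 1*(exp(-4*I*pi/5))*conj(exp(4*I*pi/5)) + 1*(exp(4*I*pi/5))*conj(exp(-4*I*pi/5)) + 1*(exp(2*I*pi/5))*conj(exp(-2*I*pi/5))]
      = (1/5)[(1) + (exp(-4*I*pi/5)) + (exp(2*I*pi/5)) + (exp(-2*I*pi/5)) + (exp(4*I*pi/5))] = 0/5 = 0
  <chi_0*chi_4, chi_2> = (1/5)[1*(1)*conj(1) + 1*(exp(-2*I*pi/5))*conj(exp(4*I*pi/5)) + 1*(exp(-4*I*pi/5))*conj(exp(-2*I*pi/5)) + 1*(exp(4*I*pi/5))*conj(exp(2*I*pi/5)) + 1*(exp(2*I*pi/5))*conj(exp(-4*I*pi/5))]
      = (1/5)[(1) + (exp(4*I*pi/5)) + (exp(-2*I*pi/5)) + (exp(2*I*pi/5)) + (exp(-4*I*pi/5))] = 0/5 = 0
  <chi_0*chi_4, chi_3> = (1/5)[1*(1)*conj(1) + 1*(exp(-2*I*pi/5))*conj(exp(-4*I*pi/5)) + 1*(exp(-4*I*pi/5))*conj(exp(2*I*pi/5)) + 1*(exp(4*I*pi/5))*conj(exp(-2*I*pi/5)) + 1*(exp(2*I*pi/5))*conj(exp(4*I*pi/5))]
      = (1/5)[(1) + (exp(2*I*pi/5)) + (exp(4*I*pi/5)) + (exp(-4*I*pi/5)) + (exp(-2*I*pi/5))] = 0/5 = 0
  <chi_0*chi_4, chi_4> = (1/5)[1*(1)*conj(1) + 1*(exp(-2*I*pi/5))*conj(exp(-2*I*pi/5)) + 1*(exp(-4*I*pi/5))*conj(exp(-4*I*pi/5)) + 1*(exp(4*I*pi/5))*conj(exp(4*I*pi/5)) + 1*(exp(2*I*pi/5))*conj(exp(2*I*pi/5))]
      = (1/5)[(1) + (1) + (1) + (1) + (1)] = 5/5 = 1
(Exp terms are combined using exp(i*s)*conj(exp(i*t)) = exp(i*(s-t)), and sums of them are collapsed using the identity that for every m > 1 the m distinct m-th roots of unity sum to 0, e.g. 1 + exp(2*I*pi/3) + exp(-2*I*pi/3) = 0.)
Hence the multiplicities are chi_4: 1. Dimension check: dim(chi_0)*dim(chi_4) = 1*1 = 1 and sum (mult * dim) = 1*1 = 1.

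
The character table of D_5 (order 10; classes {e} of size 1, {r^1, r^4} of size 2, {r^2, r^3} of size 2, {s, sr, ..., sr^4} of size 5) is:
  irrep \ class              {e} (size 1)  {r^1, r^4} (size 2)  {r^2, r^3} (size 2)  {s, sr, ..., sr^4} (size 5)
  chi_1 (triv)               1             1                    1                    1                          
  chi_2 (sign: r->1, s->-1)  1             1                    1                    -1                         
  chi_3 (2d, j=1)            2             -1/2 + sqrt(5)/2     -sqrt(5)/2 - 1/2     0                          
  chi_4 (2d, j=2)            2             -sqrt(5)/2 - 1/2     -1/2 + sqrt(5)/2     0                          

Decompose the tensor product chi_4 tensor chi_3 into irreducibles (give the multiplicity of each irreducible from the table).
chi_4 tensor chi_3 = chi_3 + chi_4 (all other irreducibles have multiplicity 0).

Argument: The character of a tensor product is the pointwise product (chi_4 * chi_3)(C) = chi_4(C) * chi_3(C):
  {e}: (2)*(2), {r^1, r^4}: (-sqrt(5)/2 - 1/2)*(-1/2 + sqrt(5)/2), {r^2, r^3}: (-1/2 + sqrt(5)/2)*(-sqrt(5)/2 - 1/2), {s, sr, ..., sr^4}: (0)*(0)
so (chi_4 * chi_3) takes values
  {e} -> 4, {r^1, r^4} -> -1, {r^2, r^3} -> -1, {s, sr, ..., sr^4} -> 0.
Now take the inner product of this character with each irreducible chi from the table, <chi_4*chi_3, chi> = (1/10) sum_C |C| (chi_4*chi_3)(C) conj(chi(C)):
  <chi_4*chi_3, chi_1> = (1/10)[1*(4)*conj(1) + 2*(-1)*conj(1) + 2*(-1)*conj(1) + 5*(0)*conj(1)]
      = (1/10)[(4) + (-2) + (-2) + (0)] = 0/10 = 0
  <chi_4*chi_3, chi_2> = (1/10)[1*(4)*conj(1) + 2*(-1)*conj(1) + 2*(-1)*conj(1) + 5*(0)*conj(-1)]
      = (1/10)[(4) + (-2) + (-2) + (0)] = 0/10 = 0
  <chi_4*chi_3, chi_3> = (1/10)[1*(4)*conj(2) + 2*(-1)*conj(-1/2 + sqrt(5)/2) + 2*(-1)*conj(-sqrt(5)/2 - 1/2) + 5*(0)*conj(0)]
      = (1/10)[(8) + (1 - sqrt(5)) + (1 + sqrt(5)) + (0)] = 10/10 = 1
  <chi_4*chi_3, chi_4> = (1/10)[1*(4)*conj(2) + 2*(-1)*conj(-sqrt(5)/2 - 1/2) + 2*(-1)*conj(-1/2 + sqrt(5)/2) + 5*(0)*conj(0)]
      = (1/10)[(8) + (1 + sqrt(5)) + (1 - sqrt(5)) + (0)] = 10/10 = 1
Hence the multiplicities are chi_3: 1, chi_4: 1. Dimension check: dim(chi_4)*dim(chi_3) = 2*2 = 4 and sum (mult * dim) = 1*2 + 1*2 = 4.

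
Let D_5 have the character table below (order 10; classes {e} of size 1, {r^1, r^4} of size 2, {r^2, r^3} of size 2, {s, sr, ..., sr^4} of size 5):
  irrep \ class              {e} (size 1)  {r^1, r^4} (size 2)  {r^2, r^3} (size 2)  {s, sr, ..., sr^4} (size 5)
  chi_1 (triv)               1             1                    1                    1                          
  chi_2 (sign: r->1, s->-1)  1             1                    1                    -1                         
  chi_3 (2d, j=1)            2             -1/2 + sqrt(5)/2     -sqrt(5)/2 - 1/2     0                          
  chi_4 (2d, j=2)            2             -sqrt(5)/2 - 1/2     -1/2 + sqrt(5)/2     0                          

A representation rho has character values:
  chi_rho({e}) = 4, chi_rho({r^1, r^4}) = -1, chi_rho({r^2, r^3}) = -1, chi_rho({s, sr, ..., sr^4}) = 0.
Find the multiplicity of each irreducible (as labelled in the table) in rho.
Multiplicities: chi_1: 0, chi_2: 0, chi_3: 1, chi_4: 1.

Solution. Use <chi_rho, chi> = (1/|G|) sum_C |C| * chi_rho(C) * conj(chi(C)) with |G| = 10 for each irreducible chi in the table:
  <chi_rho, chi_1> = (1/10)[1*(4)*conj(1) + 2*(-1)*conj(1) + 2*(-1)*conj(1) + 5*(0)*conj(1)]
      = (1/10)[(4) + (-2) + (-2) + (0)] = 0/10 = 0
  <chi_rho, chi_2> = (1/10)[1*(4)*conj(1) + 2*(-1)*conj(1) + 2*(-1)*conj(1) + 5*(0)*conj(-1)]
      = (1/10)[(4) + (-2) + (-2) + (0)] = 0/10 = 0
  <chi_rho, chi_3> = (1/10)[1*(4)*conj(2) + 2*(-1)*conj(-1/2 + sqrt(5)/2) + 2*(-1)*conj(-sqrt(5)/2 - 1/2) + 5*(0)*conj(0)]
      = (1/10)[(8) + (1 - sqrt(5)) + (1 + sqrt(5)) + (0)] = 10/10 = 1
  <chi_rho, chi_4> = (1/10)[1*(4)*conj(2) + 2*(-1)*conj(-sqrt(5)/2 - 1/2) + 2*(-1)*conj(-1/2 + sqrt(5)/2) + 5*(0)*conj(0)]
      = (1/10)[(8) + (1 + sqrt(5)) + (1 - sqrt(5)) + (0)] = 10/10 = 1
Dimension check: dim(rho) = sum (mult * dim) = 0*1 + 0*1 + 1*2 + 1*2 = 4 = chi_rho(e) = 4.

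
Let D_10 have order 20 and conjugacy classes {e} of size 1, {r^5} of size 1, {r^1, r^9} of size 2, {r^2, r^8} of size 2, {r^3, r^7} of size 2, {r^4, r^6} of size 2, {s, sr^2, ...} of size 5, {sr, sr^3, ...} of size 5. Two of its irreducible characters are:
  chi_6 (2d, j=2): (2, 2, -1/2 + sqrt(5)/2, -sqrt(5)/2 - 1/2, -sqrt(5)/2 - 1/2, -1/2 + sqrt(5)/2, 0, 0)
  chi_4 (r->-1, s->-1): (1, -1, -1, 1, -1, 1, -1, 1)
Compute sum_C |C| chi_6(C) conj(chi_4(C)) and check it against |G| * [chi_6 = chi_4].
Sum = 0; so <chi_6, chi_4> = 0 (distinct irreducibles are orthogonal).

Proof sketch: Compute term by term over conjugacy classes (|C| * chi_6(C) * conj(chi_4(C))):
  1*(2)*conj(1) + 1*(2)*conj(-1) + 2*(-1/2 + sqrt(5)/2)*conj(-1) + 2*(-sqrt(5)/2 - 1/2)*conj(1) + 2*(-sqrt(5)/2 - 1/2)*conj(-1) + 2*(-1/2 + sqrt(5)/2)*conj(1) + 5*(0)*conj(-1) + 5*(0)*conj(1)
  = (2) + (-2) + (1 - sqrt(5)) + (-sqrt(5) - 1) + (1 + sqrt(5)) + (-1 + sqrt(5)) + (0) + (0)
  = 0.
Dividing by |G| = 20 gives 0/20 = 0, matching the row-orthogonality relation <chi_6, chi_4> = [chi_6 = chi_4].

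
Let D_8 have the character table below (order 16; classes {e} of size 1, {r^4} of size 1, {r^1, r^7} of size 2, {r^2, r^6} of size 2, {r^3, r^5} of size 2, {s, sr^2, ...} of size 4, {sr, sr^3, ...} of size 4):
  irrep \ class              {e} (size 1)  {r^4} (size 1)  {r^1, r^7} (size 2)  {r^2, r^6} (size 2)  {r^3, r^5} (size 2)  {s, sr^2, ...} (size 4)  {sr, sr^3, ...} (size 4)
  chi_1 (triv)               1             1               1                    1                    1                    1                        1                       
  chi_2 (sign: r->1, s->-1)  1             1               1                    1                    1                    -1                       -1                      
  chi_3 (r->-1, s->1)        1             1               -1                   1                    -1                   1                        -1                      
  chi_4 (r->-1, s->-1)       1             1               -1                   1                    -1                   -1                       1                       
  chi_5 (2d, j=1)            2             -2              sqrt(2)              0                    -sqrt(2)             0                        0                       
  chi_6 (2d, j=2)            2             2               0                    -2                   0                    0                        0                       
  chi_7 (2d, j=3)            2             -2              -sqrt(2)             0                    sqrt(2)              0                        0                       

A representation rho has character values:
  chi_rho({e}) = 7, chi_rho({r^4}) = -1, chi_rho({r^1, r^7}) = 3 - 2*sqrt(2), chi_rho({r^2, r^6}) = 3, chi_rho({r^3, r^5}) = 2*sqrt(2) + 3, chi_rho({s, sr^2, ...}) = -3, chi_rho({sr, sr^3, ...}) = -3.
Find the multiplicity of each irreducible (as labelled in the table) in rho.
Multiplicities: chi_1: 0, chi_2: 3, chi_3: 0, chi_4: 0, chi_5: 0, chi_6: 0, chi_7: 2.

Use <chi_rho, chi> = (1/|G|) sum_C |C| * chi_rho(C) * conj(chi(C)) with |G| = 16 for each irreducible chi in the table:
  <chi_rho, chi_1> = (1/16)[1*(7)*conj(1) + 1*(-1)*conj(1) + 2*(3 - 2*sqrt(2))*conj(1) + 2*(3)*conj(1) + 2*(2*sqrt(2) + 3)*conj(1) + 4*(-3)*conj(1) + 4*(-3)*conj(1)]
      = (1/16)[(7) + (-1) + (6 - 4*sqrt(2)) + (6) + (4*sqrt(2) + 6) + (-12) + (-12)] = 0/16 = 0
  <chi_rho, chi_2> = (1/16)[1*(7)*conj(1) + 1*(-1)*conj(1) + 2*(3 - 2*sqrt(2))*conj(1) + 2*(3)*conj(1) + 2*(2*sqrt(2) + 3)*conj(1) + 4*(-3)*conj(-1) + 4*(-3)*conj(-1)]
      = (1/16)[(7) + (-1) + (6 - 4*sqrt(2)) + (6) + (4*sqrt(2) + 6) + (12) + (12)] = 48/16 = 3
  <chi_rho, chi_3> = (1/16)[1*(7)*conj(1) + 1*(-1)*conj(1) + 2*(3 - 2*sqrt(2))*conj(-1) + 2*(3)*conj(1) + 2*(2*sqrt(2) + 3)*conj(-1) + 4*(-3)*conj(1) + 4*(-3)*conj(-1)]
      = (1/16)[(7) + (-1) + (-6 + 4*sqrt(2)) + (6) + (-6 - 4*sqrt(2)) + (-12) + (12)] = 0/16 = 0
  <chi_rho, chi_4> = (1/16)[1*(7)*conj(1) + 1*(-1)*conj(1) + 2*(3 - 2*sqrt(2))*conj(-1) + 2*(3)*conj(1) + 2*(2*sqrt(2) + 3)*conj(-1) + 4*(-3)*conj(-1) + 4*(-3)*conj(1)]
      = (1/16)[(7) + (-1) + (-6 + 4*sqrt(2)) + (6) + (-6 - 4*sqrt(2)) + (12) + (-12)] = 0/16 = 0
  <chi_rho, chi_5> = (1/16)[1*(7)*conj(2) + 1*(-1)*conj(-2) + 2*(3 - 2*sqrt(2))*conj(sqrt(2)) + 2*(3)*conj(0) + 2*(2*sqrt(2) + 3)*conj(-sqrt(2)) + 4*(-3)*conj(0) + 4*(-3)*conj(0)]
      = (1/16)[(14) + (2) + (-8 + 6*sqrt(2)) + (0) + (-6*sqrt(2) - 8) + (0) + (0)] = 0/16 = 0
  <chi_rho, chi_6> = (1/16)[1*(7)*conj(2) + 1*(-1)*conj(2) + 2*(3 - 2*sqrt(2))*conj(0) + 2*(3)*conj(-2) + 2*(2*sqrt(2) + 3)*conj(0) + 4*(-3)*conj(0) + 4*(-3)*conj(0)]
      = (1/16)[(14) + (-2) + (0) + (-12) + (0) + (0) + (0)] = 0/16 = 0
  <chi_rho, chi_7> = (1/16)[1*(7)*conj(2) + 1*(-1)*conj(-2) + 2*(3 - 2*sqrt(2))*conj(-sqrt(2)) + 2*(3)*conj(0) + 2*(2*sqrt(2) + 3)*conj(sqrt(2)) + 4*(-3)*conj(0) + 4*(-3)*conj(0)]
      = (1/16)[(14) + (2) + (8 - 6*sqrt(2)) + (0) + (8 + 6*sqrt(2)) + (0) + (0)] = 32/16 = 2
Dimension check: dim(rho) = sum (mult * dim) = 0*1 + 3*1 + 0*1 + 0*1 + 0*2 + 0*2 + 2*2 = 7 = chi_rho(e) = 7.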